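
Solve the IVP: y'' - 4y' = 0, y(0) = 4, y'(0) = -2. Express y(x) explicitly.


Characteristic roots of r² - 4r = 0 are 0, 4.
General solution y = c₁ + c₂ e^(4x).
Apply y(0) = 4: c₁ + c₂ = 4. Apply y'(0) = -2: 0 c₁ + 4 c₂ = -2.
Solve: c₁ = 9/2, c₂ = -1/2.
Particular solution: y = 9/2 - (1/2)e^(4x).


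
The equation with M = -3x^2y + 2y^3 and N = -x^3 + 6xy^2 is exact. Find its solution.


Check exactness: ∂M/∂y = -3x^2 + 6y^2 and ∂N/∂x = -3x^2 + 6y^2; equal, so the equation is exact.
Integrate M with respect to x (treating y as constant): ∫M dx = -x^3y + 2xy^3 + h(y).
Differentiate w.r.t. y and set equal to N: all terms match, so h'(y) = 0 and h is a constant absorbed into C.
General solution: -x^3y + 2xy^3 = C.


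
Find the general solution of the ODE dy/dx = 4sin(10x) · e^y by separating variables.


Separate: e^(-y) dy = 4sin(10x) dx.
Integrate: -e^(-y) = -(2/5)cos(10x) + C₀.
Rearrange: e^(-y) = (2/5)cos(10x) + C.


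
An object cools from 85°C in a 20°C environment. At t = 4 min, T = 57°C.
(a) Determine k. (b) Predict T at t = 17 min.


Newton's law: T(t) = T_a + (T₀ - T_a)e^(-kt).
(a) Use T(4) = 57: (57 - 20)/(85 - 20) = e^(-k·4), so k = -ln(0.569)/4 ≈ 0.1409.
(b) Apply k to t = 17: T(17) = 20 + (65)e^(-2.395) ≈ 25.9°C.


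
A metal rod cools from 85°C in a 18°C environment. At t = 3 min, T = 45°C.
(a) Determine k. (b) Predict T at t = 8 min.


Newton's law: T(t) = T_a + (T₀ - T_a)e^(-kt).
(a) Use T(3) = 45: (45 - 18)/(85 - 18) = e^(-k·3), so k = -ln(0.403)/3 ≈ 0.3030.
(b) Apply k to t = 8: T(8) = 18 + (67)e^(-2.424) ≈ 23.9°C.


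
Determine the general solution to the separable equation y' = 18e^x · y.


Separate variables: dy/y = 18e^x dx.
Integrate: ln|y| = 18e^x + C₀.
Exponentiate: y = Ce^(18e^x).


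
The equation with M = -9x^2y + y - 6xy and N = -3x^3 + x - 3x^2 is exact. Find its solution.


Check exactness: ∂M/∂y = -9x^2 + 1 - 6x and ∂N/∂x = -9x^2 + 1 - 6x; equal, so the equation is exact.
Integrate M with respect to x (treating y as constant): ∫M dx = -3x^3y + xy - 3x^2y + h(y).
Differentiate w.r.t. y and set equal to N: all terms match, so h'(y) = 0 and h is a constant absorbed into C.
General solution: -3x^3y + xy - 3x^2y = C.


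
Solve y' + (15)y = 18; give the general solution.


P(x) = 15, Q(x) = 18; integrating factor μ = e^(15x).
(μ y)' = 18e^(15x) ⇒ μ y = (6/5)e^(15x) + C.
Divide by μ: y = 6/5 + Ce^(-15x).


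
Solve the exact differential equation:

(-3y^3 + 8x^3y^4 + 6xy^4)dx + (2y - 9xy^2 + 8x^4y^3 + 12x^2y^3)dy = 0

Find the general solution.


Check exactness: ∂M/∂y = -9y^2 + 32x^3y^3 + 24xy^3 and ∂N/∂x = -9y^2 + 32x^3y^3 + 24xy^3; equal, so the equation is exact.
Integrate M with respect to x (treating y as constant): ∫M dx = -3xy^3 + 2x^4y^4 + 3x^2y^4 + h(y).
Differentiate w.r.t. y and set equal to N: the x-dependent terms already match, leaving h'(y) = 2y. Integrate: h(y) = y^2.
So F(x,y) = y^2 - 3xy^3 + 2x^4y^4 + 3x^2y^4.
General solution: y^2 - 3xy^3 + 2x^4y^4 + 3x^2y^4 = C.


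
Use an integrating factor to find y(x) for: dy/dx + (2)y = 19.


P(x) = 2, Q(x) = 19; integrating factor μ = e^(2x).
(μ y)' = 19e^(2x) ⇒ μ y = (19/2)e^(2x) + C.
Divide by μ: y = 19/2 + Ce^(-2x).


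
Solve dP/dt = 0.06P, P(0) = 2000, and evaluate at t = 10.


The ODE dP/dt = 0.06P has solution P(t) = P(0)e^(0.06t).
Substitute P(0) = 2000 and t = 10: P(10) = 2000 e^(0.60) ≈ 3644.


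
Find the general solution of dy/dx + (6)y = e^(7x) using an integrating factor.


P(x) = 6 ⇒ μ = e^(6x).
(μ y)' = e^(13x) ⇒ μ y = e^(13x)/13 + C.
Divide by μ: y = (1/13)e^(7x) + Ce^(-6x).


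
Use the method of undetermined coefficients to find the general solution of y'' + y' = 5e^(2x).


Characteristic roots of r² + r = 0 are 0, -1.
y_h = C₁ + C₂e^(-x).
Forcing exponent 2 is not a characteristic root; try y_p = Ae^(2x).
Substitute: A·(4 + (1)·2 + (0)) = A·6 = 5, so A = 5/6.
General solution: y = C₁ + C₂e^(-x) + (5/6)e^(2x).


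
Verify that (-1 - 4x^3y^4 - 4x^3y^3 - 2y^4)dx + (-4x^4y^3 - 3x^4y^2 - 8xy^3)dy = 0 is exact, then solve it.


Check exactness: ∂M/∂y = -16x^3y^3 - 12x^3y^2 - 8y^3 and ∂N/∂x = -16x^3y^3 - 12x^3y^2 - 8y^3; equal, so the equation is exact.
Integrate M with respect to x (treating y as constant): ∫M dx = -x - x^4y^4 - x^4y^3 - 2xy^4 + h(y).
Differentiate w.r.t. y and set equal to N: all terms match, so h'(y) = 0 and h is a constant absorbed into C.
General solution: -x - x^4y^4 - x^4y^3 - 2xy^4 = C.


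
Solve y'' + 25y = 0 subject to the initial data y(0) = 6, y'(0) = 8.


Characteristic roots of r² + 25 = 0 are ±5i, so y = C₁cos(5x) + C₂sin(5x).
Apply y(0) = 6: C₁ = 6. Differentiate and apply y'(0) = 8: 5·C₂ = 8, so C₂ = 8/5.
Particular solution: y = 6cos(5x) + (8/5)sin(5x).


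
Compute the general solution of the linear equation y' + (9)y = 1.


P(x) = 9, Q(x) = 1; integrating factor μ = e^(9x).
(μ y)' = e^(9x) ⇒ μ y = (1/9)e^(9x) + C.
Divide by μ: y = 1/9 + Ce^(-9x).


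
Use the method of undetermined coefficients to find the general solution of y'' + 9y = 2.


Homogeneous part: r² + 9 = 0 ⇒ r = ±3i, so y_h = C₁cos(3x) + C₂sin(3x).
Try constant y_p = A; plug in: 9A = 2 ⇒ A = 2/9.
General solution: y = C₁cos(3x) + C₂sin(3x) + 2/9.


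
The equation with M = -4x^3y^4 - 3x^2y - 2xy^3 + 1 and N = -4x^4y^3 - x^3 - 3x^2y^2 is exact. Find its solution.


Check exactness: ∂M/∂y = -16x^3y^3 - 3x^2 - 6xy^2 and ∂N/∂x = -16x^3y^3 - 3x^2 - 6xy^2; equal, so the equation is exact.
Integrate M with respect to x (treating y as constant): ∫M dx = -x^4y^4 - x^3y - x^2y^3 + x + h(y).
Differentiate w.r.t. y and set equal to N: all terms match, so h'(y) = 0 and h is a constant absorbed into C.
General solution: -x^4y^4 - x^3y - x^2y^3 + x = C.


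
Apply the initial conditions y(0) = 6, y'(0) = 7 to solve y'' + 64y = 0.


Characteristic roots of r² + 64 = 0 are ±8i, so y = C₁cos(8x) + C₂sin(8x).
Apply y(0) = 6: C₁ = 6. Differentiate and apply y'(0) = 7: 8·C₂ = 7, so C₂ = 7/8.
Particular solution: y = 6cos(8x) + (7/8)sin(8x).


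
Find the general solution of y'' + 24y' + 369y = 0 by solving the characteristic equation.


Characteristic equation: r² + 24r + 369 = 0.
Discriminant is negative; roots r = -12 ± 15i (complex conjugate pair).
General solution uses e^(α x)(C₁ cos(β x) + C₂ sin(β x)): y = e^(-12x)(C₁cos(15x) + C₂sin(15x)).


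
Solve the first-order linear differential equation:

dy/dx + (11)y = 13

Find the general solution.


P(x) = 11, Q(x) = 13; integrating factor μ = e^(11x).
(μ y)' = 13e^(11x) ⇒ μ y = (13/11)e^(11x) + C.
Divide by μ: y = 13/11 + Ce^(-11x).


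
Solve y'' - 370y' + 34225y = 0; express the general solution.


Characteristic equation: r² - 370r + 34225 = 0, i.e. (r - 185)² = 0.
Repeated root r = 185; include an x factor for the second linearly independent solution.
General solution: y = (C₁ + C₂x)e^(185x).


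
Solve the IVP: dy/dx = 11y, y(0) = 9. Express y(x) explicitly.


General solution of y' = 11y is y = Ce^(11x).
Apply y(0) = 9: C = 9.
Particular solution: y = 9e^(11x).


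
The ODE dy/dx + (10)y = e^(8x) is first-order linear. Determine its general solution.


P(x) = 10 ⇒ μ = e^(10x).
(μ y)' = e^(18x) ⇒ μ y = e^(18x)/18 + C.
Divide by μ: y = (1/18)e^(8x) + Ce^(-10x).


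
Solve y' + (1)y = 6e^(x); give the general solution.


P(x) = 1 ⇒ μ = e^(x).
(μ y)' = 6e^(2x) ⇒ μ y = (6/2)e^(2x) + C.
Divide by μ: y = 3e^(x) + Ce^(-x).


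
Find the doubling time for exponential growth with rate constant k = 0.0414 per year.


Exponential growth: P(t) = P₀ e^(0.0414t). Set P(t)/P₀ = 2: e^(0.0414t) = 2.
Solve: t = ln(2)/0.0414 ≈ 16.74 years.


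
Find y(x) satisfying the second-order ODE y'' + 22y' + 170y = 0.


Characteristic equation: r² + 22r + 170 = 0.
Discriminant is negative; roots r = -11 ± 7i (complex conjugate pair).
General solution uses e^(α x)(C₁ cos(β x) + C₂ sin(β x)): y = e^(-11x)(C₁cos(7x) + C₂sin(7x)).


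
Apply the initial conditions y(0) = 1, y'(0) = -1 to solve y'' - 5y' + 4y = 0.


Characteristic roots of r² - 5r + 4 = 0 are 4, 1.
General solution y = c₁ e^(4x) + c₂ e^(x).
Apply y(0) = 1: c₁ + c₂ = 1. Apply y'(0) = -1: 4 c₁ + 1 c₂ = -1.
Solve: c₁ = -2/3, c₂ = 5/3.
Particular solution: y = -(2/3)e^(4x) + (5/3)e^(x).


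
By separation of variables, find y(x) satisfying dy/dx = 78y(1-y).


Separate: dy/[y(1-y)] = 78 dx.
Partial fractions: 1/[y(1-y)] = 1/y + 1/(1-y).
Integrate: ln|y/(1-y)| = 78x + C₀.
Solve for y: y = 1/(1 + Ce^(-78x)).


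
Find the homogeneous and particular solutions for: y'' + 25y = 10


Homogeneous part: r² + 25 = 0 ⇒ r = ±5i, so y_h = C₁cos(5x) + C₂sin(5x).
Try constant y_p = A; plug in: 25A = 10 ⇒ A = 2/5.
General solution: y = C₁cos(5x) + C₂sin(5x) + 2/5.


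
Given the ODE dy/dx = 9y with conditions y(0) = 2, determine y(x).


General solution of y' = 9y is y = Ce^(9x).
Apply y(0) = 2: C = 2.
Particular solution: y = 2e^(9x).


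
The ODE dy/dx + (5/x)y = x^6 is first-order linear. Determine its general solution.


P(x) = 5/x ⇒ μ = x^5.
(x^5 y)' = x^11 ⇒ x^5 y = x^12/(12) + C.
Solve for y: y = (1/12)x^7 + C/x^5.


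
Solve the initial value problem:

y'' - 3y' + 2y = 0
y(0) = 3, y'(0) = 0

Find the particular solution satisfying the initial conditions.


Characteristic roots of r² - 3r + 2 = 0 are 1, 2.
General solution y = c₁ e^(x) + c₂ e^(2x).
Apply y(0) = 3: c₁ + c₂ = 3. Apply y'(0) = 0: 1 c₁ + 2 c₂ = 0.
Solve: c₁ = 6, c₂ = -3.
Particular solution: y = 6e^(x) - 3e^(2x).


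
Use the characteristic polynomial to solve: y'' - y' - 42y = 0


Characteristic equation: r² - r - 42 = 0.
Factor: (r + 6)(r - 7) = 0 ⇒ r = -6, 7 (distinct real).
General solution: y = C₁e^(-6x) + C₂e^(7x).


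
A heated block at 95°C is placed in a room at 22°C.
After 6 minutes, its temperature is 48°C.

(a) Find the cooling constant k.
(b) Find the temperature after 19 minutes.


Newton's law: T(t) = T_a + (T₀ - T_a)e^(-kt).
(a) Use T(6) = 48: (48 - 22)/(95 - 22) = e^(-k·6), so k = -ln(0.356)/6 ≈ 0.1721.
(b) Apply k to t = 19: T(19) = 22 + (73)e^(-3.269) ≈ 24.8°C.


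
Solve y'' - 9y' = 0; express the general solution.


Characteristic equation: r² - 9r = 0.
Factor: (r - 9)(r - 0) = 0 ⇒ r = 9, 0 (distinct real).
General solution: y = C₁e^(9x) + C₂.


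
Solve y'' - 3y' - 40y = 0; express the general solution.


Characteristic equation: r² - 3r - 40 = 0.
Factor: (r + 5)(r - 8) = 0 ⇒ r = -5, 8 (distinct real).
General solution: y = C₁e^(-5x) + C₂e^(8x).


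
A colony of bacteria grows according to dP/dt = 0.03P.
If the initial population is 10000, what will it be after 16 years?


The ODE dP/dt = 0.03P has solution P(t) = P(0)e^(0.03t).
Substitute P(0) = 10000 and t = 16: P(16) = 10000 e^(0.48) ≈ 16161.


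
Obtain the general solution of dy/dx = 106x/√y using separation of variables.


Separate: √y dy = 106x dx.
Integrate: (2/3)y^(3/2) = 53x² + C.


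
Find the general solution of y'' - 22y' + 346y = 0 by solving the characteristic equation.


Characteristic equation: r² - 22r + 346 = 0.
Discriminant is negative; roots r = 11 ± 15i (complex conjugate pair).
General solution uses e^(α x)(C₁ cos(β x) + C₂ sin(β x)): y = e^(11x)(C₁cos(15x) + C₂sin(15x)).


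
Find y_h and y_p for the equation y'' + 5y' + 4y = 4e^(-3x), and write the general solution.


Characteristic roots of r² + 5r + 4 = 0 are -4, -1.
y_h = C₁e^(-4x) + C₂e^(-x).
Forcing exponent -3 is not a characteristic root; try y_p = Ae^(-3x).
Substitute: A·(9 + (5)·-3 + (4)) = A·-2 = 4, so A = -2.
General solution: y = C₁e^(-4x) + C₂e^(-x) - 2e^(-3x).


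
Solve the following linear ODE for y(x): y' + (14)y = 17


P(x) = 14, Q(x) = 17; integrating factor μ = e^(14x).
(μ y)' = 17e^(14x) ⇒ μ y = (17/14)e^(14x) + C.
Divide by μ: y = 17/14 + Ce^(-14x).


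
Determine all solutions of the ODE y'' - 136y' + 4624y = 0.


Characteristic equation: r² - 136r + 4624 = 0, i.e. (r - 68)² = 0.
Repeated root r = 68; include an x factor for the second linearly independent solution.
General solution: y = (C₁ + C₂x)e^(68x).


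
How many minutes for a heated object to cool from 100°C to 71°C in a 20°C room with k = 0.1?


From T(t) = T_a + (T₀ - T_a)e^(-kt), set T(t) = 71:
(71 - 20) / (100 - 20) = e^(-0.1t), so t = -ln(0.637)/0.1 ≈ 4.5 minutes.


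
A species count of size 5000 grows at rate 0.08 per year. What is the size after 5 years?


The ODE dP/dt = 0.08P has solution P(t) = P(0)e^(0.08t).
Substitute P(0) = 5000 and t = 5: P(5) = 5000 e^(0.40) ≈ 7459.


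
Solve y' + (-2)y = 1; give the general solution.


P(x) = -2 ⇒ μ = e^(-2x).
(μ y)' = e^(-2x) ⇒ μ y = -(1/2)e^(-2x) + C.
Divide by μ: y = -1/2 + Ce^(2x).


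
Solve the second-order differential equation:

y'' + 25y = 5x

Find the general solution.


Homogeneous: r² + 25 = 0 ⇒ r = ±5i, y_h = C₁cos(5x) + C₂sin(5x).
Polynomial forcing; try y_p = Ax + B. Then y_p'' + 25 y_p = 25(Ax + B) = 5x, so B = 0 and A = 1/5.
General solution: y = C₁cos(5x) + C₂sin(5x) + (1/5)x.


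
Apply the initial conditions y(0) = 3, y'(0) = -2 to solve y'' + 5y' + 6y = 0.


Characteristic roots of r² + 5r + 6 = 0 are -3, -2.
General solution y = c₁ e^(-3x) + c₂ e^(-2x).
Apply y(0) = 3: c₁ + c₂ = 3. Apply y'(0) = -2: -3 c₁ - 2 c₂ = -2.
Solve: c₁ = -4, c₂ = 7.
Particular solution: y = -4e^(-3x) + 7e^(-2x).


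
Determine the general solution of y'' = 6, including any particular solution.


Characteristic polynomial (r - 0)² = 0; repeated root r = 0.
y_h = (C₁ + C₂x). Forcing matches the repeated root (resonance), so try y_p = Ax².
Substitute and solve for A: 2A = 6, so A = 3.
General solution: y = C₁ + C₂x + 3x².


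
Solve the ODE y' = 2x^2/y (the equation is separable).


Separate variables: y dy = 2x^2 dx.
Integrate both sides: y²/2 = (2/3)x^3 + C₀.
Multiply by 2: y² = (4/3)x^3 + C.


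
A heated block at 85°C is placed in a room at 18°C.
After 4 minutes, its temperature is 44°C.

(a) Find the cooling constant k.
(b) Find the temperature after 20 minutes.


Newton's law: T(t) = T_a + (T₀ - T_a)e^(-kt).
(a) Use T(4) = 44: (44 - 18)/(85 - 18) = e^(-k·4), so k = -ln(0.388)/4 ≈ 0.2366.
(b) Apply k to t = 20: T(20) = 18 + (67)e^(-4.733) ≈ 18.6°C.


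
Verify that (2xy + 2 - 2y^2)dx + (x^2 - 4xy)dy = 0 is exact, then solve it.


Check exactness: ∂M/∂y = 2x - 4y and ∂N/∂x = 2x - 4y; equal, so the equation is exact.
Integrate M with respect to x (treating y as constant): ∫M dx = x^2y + 2x - 2xy^2 + h(y).
Differentiate w.r.t. y and set equal to N: all terms match, so h'(y) = 0 and h is a constant absorbed into C.
General solution: x^2y + 2x - 2xy^2 = C.


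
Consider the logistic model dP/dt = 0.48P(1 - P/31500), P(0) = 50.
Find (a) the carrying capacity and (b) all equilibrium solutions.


Logistic ODE dP/dt = 0.48P(1 - P/31500) has equilibria where dP/dt = 0, i.e. P = 0 or P = 31500.
The coefficient (1 - P/K) = 0 when P = K, identifying K = 31500 as the carrying capacity.
(a) K = 31500; (b) equilibria P = 0 and P = 31500.


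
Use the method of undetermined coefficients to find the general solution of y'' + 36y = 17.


Homogeneous part: r² + 36 = 0 ⇒ r = ±6i, so y_h = C₁cos(6x) + C₂sin(6x).
Try constant y_p = A; plug in: 36A = 17 ⇒ A = 17/36.
General solution: y = C₁cos(6x) + C₂sin(6x) + 17/36.


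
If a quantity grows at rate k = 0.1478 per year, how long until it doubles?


Exponential growth: P(t) = P₀ e^(0.1478t). Set P(t)/P₀ = 2: e^(0.1478t) = 2.
Solve: t = ln(2)/0.1478 ≈ 4.69 years.


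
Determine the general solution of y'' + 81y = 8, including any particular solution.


Homogeneous part: r² + 81 = 0 ⇒ r = ±9i, so y_h = C₁cos(9x) + C₂sin(9x).
Try constant y_p = A; plug in: 81A = 8 ⇒ A = 8/81.
General solution: y = C₁cos(9x) + C₂sin(9x) + 8/81.


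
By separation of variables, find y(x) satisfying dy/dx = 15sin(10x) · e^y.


Separate: e^(-y) dy = 15sin(10x) dx.
Integrate: -e^(-y) = -(3/2)cos(10x) + C₀.
Rearrange: e^(-y) = (3/2)cos(10x) + C.


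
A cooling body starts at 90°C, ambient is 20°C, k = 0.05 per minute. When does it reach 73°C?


From T(t) = T_a + (T₀ - T_a)e^(-kt), set T(t) = 73:
(73 - 20) / (90 - 20) = e^(-0.05t), so t = -ln(0.757)/0.05 ≈ 5.6 minutes.


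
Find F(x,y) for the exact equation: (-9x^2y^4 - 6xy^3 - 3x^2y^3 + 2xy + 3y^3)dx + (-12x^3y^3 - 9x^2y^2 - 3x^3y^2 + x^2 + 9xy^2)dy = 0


Check exactness: ∂M/∂y = -36x^2y^3 - 18xy^2 - 9x^2y^2 + 2x + 9y^2 and ∂N/∂x = -36x^2y^3 - 18xy^2 - 9x^2y^2 + 2x + 9y^2; equal, so the equation is exact.
Integrate M with respect to x (treating y as constant): ∫M dx = -3x^3y^4 - 3x^2y^3 - x^3y^3 + x^2y + 3xy^3 + h(y).
Differentiate w.r.t. y and set equal to N: all terms match, so h'(y) = 0 and h is a constant absorbed into C.
General solution: -3x^3y^4 - 3x^2y^3 - x^3y^3 + x^2y + 3xy^3 = C.


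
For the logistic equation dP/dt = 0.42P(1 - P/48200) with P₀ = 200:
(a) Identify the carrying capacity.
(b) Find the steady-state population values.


Logistic ODE dP/dt = 0.42P(1 - P/48200) has equilibria where dP/dt = 0, i.e. P = 0 or P = 48200.
The coefficient (1 - P/K) = 0 when P = K, identifying K = 48200 as the carrying capacity.
(a) K = 48200; (b) equilibria P = 0 and P = 48200.


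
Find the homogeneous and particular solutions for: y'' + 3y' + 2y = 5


Characteristic roots of r² + 3r + 2 = 0 are -1, -2.
y_h = C₁e^(-x) + C₂e^(-2x).
Constant forcing; try y_p = A. Then 2A = 5 ⇒ A = 5/2.
General solution: y = C₁e^(-x) + C₂e^(-2x) + 5/2.


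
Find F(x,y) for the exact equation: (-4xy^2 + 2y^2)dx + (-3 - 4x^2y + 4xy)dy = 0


Check exactness: ∂M/∂y = -8xy + 4y and ∂N/∂x = -8xy + 4y; equal, so the equation is exact.
Integrate M with respect to x (treating y as constant): ∫M dx = -2x^2y^2 + 2xy^2 + h(y).
Differentiate w.r.t. y and set equal to N: the x-dependent terms already match, leaving h'(y) = -3. Integrate: h(y) = -3y.
So F(x,y) = -3y - 2x^2y^2 + 2xy^2.
General solution: -3y - 2x^2y^2 + 2xy^2 = C.


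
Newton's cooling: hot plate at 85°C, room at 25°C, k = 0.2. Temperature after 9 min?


Newton's law: dT/dt = -k(T - T_a) has solution T(t) = T_a + (T₀ - T_a)e^(-kt).
Plug in T_a = 25, T₀ = 85, k = 0.2, t = 9: T(9) = 25 + (60)e^(-1.80) ≈ 34.9°C.


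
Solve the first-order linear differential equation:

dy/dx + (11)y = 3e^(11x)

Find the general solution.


P(x) = 11 ⇒ μ = e^(11x).
(μ y)' = 3e^(22x) ⇒ μ y = (3/22)e^(22x) + C.
Divide by μ: y = (3/22)e^(11x) + Ce^(-11x).


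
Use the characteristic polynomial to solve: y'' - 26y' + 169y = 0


Characteristic equation: r² - 26r + 169 = 0, i.e. (r - 13)² = 0.
Repeated root r = 13; include an x factor for the second linearly independent solution.
General solution: y = (C₁ + C₂x)e^(13x).


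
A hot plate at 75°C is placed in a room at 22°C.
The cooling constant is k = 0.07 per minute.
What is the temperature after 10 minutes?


Newton's law: dT/dt = -k(T - T_a) has solution T(t) = T_a + (T₀ - T_a)e^(-kt).
Plug in T_a = 22, T₀ = 75, k = 0.07, t = 10: T(10) = 22 + (53)e^(-0.70) ≈ 48.3°C.


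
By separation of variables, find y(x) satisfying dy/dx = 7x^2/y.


Separate variables: y dy = 7x^2 dx.
Integrate both sides: y²/2 = (7/3)x^3 + C₀.
Multiply by 2: y² = (14/3)x^3 + C.


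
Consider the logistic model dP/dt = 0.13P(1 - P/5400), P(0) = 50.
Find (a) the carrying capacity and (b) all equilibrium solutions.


Logistic ODE dP/dt = 0.13P(1 - P/5400) has equilibria where dP/dt = 0, i.e. P = 0 or P = 5400.
The coefficient (1 - P/K) = 0 when P = K, identifying K = 5400 as the carrying capacity.
(a) K = 5400; (b) equilibria P = 0 and P = 5400.


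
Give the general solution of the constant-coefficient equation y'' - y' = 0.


Characteristic equation: r² - r = 0.
Factor: (r - 1)(r - 0) = 0 ⇒ r = 1, 0 (distinct real).
General solution: y = C₁e^(x) + C₂.


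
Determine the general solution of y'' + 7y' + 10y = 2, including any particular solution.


Characteristic roots of r² + 7r + 10 = 0 are -2, -5.
y_h = C₁e^(-2x) + C₂e^(-5x).
Constant forcing; try y_p = A. Then 10A = 2 ⇒ A = 1/5.
General solution: y = C₁e^(-2x) + C₂e^(-5x) + 1/5.


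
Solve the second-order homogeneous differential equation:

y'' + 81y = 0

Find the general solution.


Characteristic equation: r² + 81 = 0.
Discriminant is negative; roots r = 0 ± 9i (complex conjugate pair).
General solution uses e^(α x)(C₁ cos(β x) + C₂ sin(β x)): y = C₁cos(9x) + C₂sin(9x).


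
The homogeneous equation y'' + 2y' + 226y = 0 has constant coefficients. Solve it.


Characteristic equation: r² + 2r + 226 = 0.
Discriminant is negative; roots r = -1 ± 15i (complex conjugate pair).
General solution uses e^(α x)(C₁ cos(β x) + C₂ sin(β x)): y = e^(-x)(C₁cos(15x) + C₂sin(15x)).


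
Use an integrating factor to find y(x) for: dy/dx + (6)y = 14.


P(x) = 6, Q(x) = 14; integrating factor μ = e^(6x).
(μ y)' = 14e^(6x) ⇒ μ y = (7/3)e^(6x) + C.
Divide by μ: y = 7/3 + Ce^(-6x).


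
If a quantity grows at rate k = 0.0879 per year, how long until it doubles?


Exponential growth: P(t) = P₀ e^(0.0879t). Set P(t)/P₀ = 2: e^(0.0879t) = 2.
Solve: t = ln(2)/0.0879 ≈ 7.89 years.


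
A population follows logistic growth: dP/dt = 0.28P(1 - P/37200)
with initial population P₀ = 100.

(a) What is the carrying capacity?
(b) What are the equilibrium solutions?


Logistic ODE dP/dt = 0.28P(1 - P/37200) has equilibria where dP/dt = 0, i.e. P = 0 or P = 37200.
The coefficient (1 - P/K) = 0 when P = K, identifying K = 37200 as the carrying capacity.
(a) K = 37200; (b) equilibria P = 0 and P = 37200.


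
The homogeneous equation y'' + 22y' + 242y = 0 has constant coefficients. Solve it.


Characteristic equation: r² + 22r + 242 = 0.
Discriminant is negative; roots r = -11 ± 11i (complex conjugate pair).
General solution uses e^(α x)(C₁ cos(β x) + C₂ sin(β x)): y = e^(-11x)(C₁cos(11x) + C₂sin(11x)).


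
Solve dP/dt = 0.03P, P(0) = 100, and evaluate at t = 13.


The ODE dP/dt = 0.03P has solution P(t) = P(0)e^(0.03t).
Substitute P(0) = 100 and t = 13: P(13) = 100 e^(0.39) ≈ 148.


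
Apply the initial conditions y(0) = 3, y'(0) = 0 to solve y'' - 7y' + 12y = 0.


Characteristic roots of r² - 7r + 12 = 0 are 3, 4.
General solution y = c₁ e^(3x) + c₂ e^(4x).
Apply y(0) = 3: c₁ + c₂ = 3. Apply y'(0) = 0: 3 c₁ + 4 c₂ = 0.
Solve: c₁ = 12, c₂ = -9.
Particular solution: y = 12e^(3x) - 9e^(4x).


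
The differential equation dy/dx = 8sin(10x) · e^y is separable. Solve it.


Separate: e^(-y) dy = 8sin(10x) dx.
Integrate: -e^(-y) = -(4/5)cos(10x) + C₀.
Rearrange: e^(-y) = (4/5)cos(10x) + C.


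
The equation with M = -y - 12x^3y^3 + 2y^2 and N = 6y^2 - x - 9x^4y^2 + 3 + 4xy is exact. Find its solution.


Check exactness: ∂M/∂y = -1 - 36x^3y^2 + 4y and ∂N/∂x = -1 - 36x^3y^2 + 4y; equal, so the equation is exact.
Integrate M with respect to x (treating y as constant): ∫M dx = -xy - 3x^4y^3 + 2xy^2 + h(y).
Differentiate w.r.t. y and set equal to N: the x-dependent terms already match, leaving h'(y) = 6y^2 + 3. Integrate: h(y) = 2y^3 + 3y.
So F(x,y) = 2y^3 - xy - 3x^4y^3 + 3y + 2xy^2.
General solution: 2y^3 - xy - 3x^4y^3 + 3y + 2xy^2 = C.


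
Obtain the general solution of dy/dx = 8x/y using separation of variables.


Separate variables: y dy = 8x dx.
Integrate both sides: y²/2 = 4x^2 + C₀.
Multiply by 2: y² = 8x^2 + C.


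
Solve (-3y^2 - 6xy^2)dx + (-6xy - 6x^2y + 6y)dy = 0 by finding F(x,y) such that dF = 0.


Check exactness: ∂M/∂y = -6y - 12xy and ∂N/∂x = -6y - 12xy; equal, so the equation is exact.
Integrate M with respect to x (treating y as constant): ∫M dx = -3xy^2 - 3x^2y^2 + h(y).
Differentiate w.r.t. y and set equal to N: the x-dependent terms already match, leaving h'(y) = 6y. Integrate: h(y) = 3y^2.
So F(x,y) = -3xy^2 - 3x^2y^2 + 3y^2.
General solution: -3xy^2 - 3x^2y^2 + 3y^2 = C.


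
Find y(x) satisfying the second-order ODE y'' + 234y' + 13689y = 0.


Characteristic equation: r² + 234r + 13689 = 0, i.e. (r + 117)² = 0.
Repeated root r = -117; include an x factor for the second linearly independent solution.
General solution: y = (C₁ + C₂x)e^(-117x).


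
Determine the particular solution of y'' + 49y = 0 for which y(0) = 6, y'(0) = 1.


Characteristic roots of r² + 49 = 0 are ±7i, so y = C₁cos(7x) + C₂sin(7x).
Apply y(0) = 6: C₁ = 6. Differentiate and apply y'(0) = 1: 7·C₂ = 1, so C₂ = 1/7.
Particular solution: y = 6cos(7x) + (1/7)sin(7x).


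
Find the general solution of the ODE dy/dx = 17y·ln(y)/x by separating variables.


Separate: dy/[y ln(y)] = 17 dx/x.
Substitute u = ln(y): du/u = 17 dx/x.
Integrate: ln|ln(y)| = 17ln|x| + C₀, hence ln(y) = C·x^17.


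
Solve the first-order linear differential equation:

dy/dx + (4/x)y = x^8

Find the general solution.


P(x) = 4/x ⇒ μ = x^4.
(x^4 y)' = x^4·x^8 = x^12.
Integrate: x^4 y = x^13/(13) + C.
Solve for y: y = (1/13)x^9 + C/x^4.


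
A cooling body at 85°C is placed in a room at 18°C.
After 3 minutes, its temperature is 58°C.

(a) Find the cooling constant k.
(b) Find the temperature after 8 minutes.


Newton's law: T(t) = T_a + (T₀ - T_a)e^(-kt).
(a) Use T(3) = 58: (58 - 18)/(85 - 18) = e^(-k·3), so k = -ln(0.597)/3 ≈ 0.1719.
(b) Apply k to t = 8: T(8) = 18 + (67)e^(-1.376) ≈ 34.9°C.


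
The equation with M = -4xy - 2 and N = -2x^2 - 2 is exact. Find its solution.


Check exactness: ∂M/∂y = -4x and ∂N/∂x = -4x; equal, so the equation is exact.
Integrate M with respect to x (treating y as constant): ∫M dx = -2x^2y - 2x + h(y).
Differentiate w.r.t. y and set equal to N: the x-dependent terms already match, leaving h'(y) = -2. Integrate: h(y) = -2y.
So F(x,y) = -2x^2y - 2y - 2x.
General solution: -2x^2y - 2y - 2x = C.


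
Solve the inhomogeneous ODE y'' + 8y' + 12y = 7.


Characteristic roots of r² + 8r + 12 = 0 are -6, -2.
y_h = C₁e^(-6x) + C₂e^(-2x).
Constant forcing; try y_p = A. Then 12A = 7 ⇒ A = 7/12.
General solution: y = C₁e^(-6x) + C₂e^(-2x) + 7/12.


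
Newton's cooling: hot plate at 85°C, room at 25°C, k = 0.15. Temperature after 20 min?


Newton's law: dT/dt = -k(T - T_a) has solution T(t) = T_a + (T₀ - T_a)e^(-kt).
Plug in T_a = 25, T₀ = 85, k = 0.15, t = 20: T(20) = 25 + (60)e^(-3.00) ≈ 28.0°C.


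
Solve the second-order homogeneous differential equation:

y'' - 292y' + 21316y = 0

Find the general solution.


Characteristic equation: r² - 292r + 21316 = 0, i.e. (r - 146)² = 0.
Repeated root r = 146; include an x factor for the second linearly independent solution.
General solution: y = (C₁ + C₂x)e^(146x).


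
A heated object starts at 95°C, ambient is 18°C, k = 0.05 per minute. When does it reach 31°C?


From T(t) = T_a + (T₀ - T_a)e^(-kt), set T(t) = 31:
(31 - 18) / (95 - 18) = e^(-0.05t), so t = -ln(0.169)/0.05 ≈ 35.6 minutes.


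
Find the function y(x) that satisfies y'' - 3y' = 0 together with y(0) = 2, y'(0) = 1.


Characteristic roots of r² - 3r = 0 are 3, 0.
General solution y = c₁ e^(3x) + c₂.
Apply y(0) = 2: c₁ + c₂ = 2. Apply y'(0) = 1: 3 c₁ + 0 c₂ = 1.
Solve: c₁ = 1/3, c₂ = 5/3.
Particular solution: y = (1/3)e^(3x) + 5/3.


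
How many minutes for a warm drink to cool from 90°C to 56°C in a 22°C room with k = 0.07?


From T(t) = T_a + (T₀ - T_a)e^(-kt), set T(t) = 56:
(56 - 22) / (90 - 22) = e^(-0.07t), so t = -ln(0.500)/0.07 ≈ 9.9 minutes.


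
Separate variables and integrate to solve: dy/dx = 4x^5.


Integrate both sides with respect to x: y = ∫ 4x^5 dx = (2/3)x^6 + C.


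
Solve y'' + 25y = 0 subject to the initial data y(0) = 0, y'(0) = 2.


Characteristic roots of r² + 25 = 0 are ±5i, so y = C₁cos(5x) + C₂sin(5x).
Apply y(0) = 0: C₁ = 0. Differentiate and apply y'(0) = 2: 5·C₂ = 2, so C₂ = 2/5.
Particular solution: y = (2/5)sin(5x).


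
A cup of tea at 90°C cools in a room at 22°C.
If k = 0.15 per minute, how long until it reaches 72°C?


From T(t) = T_a + (T₀ - T_a)e^(-kt), set T(t) = 72:
(72 - 22) / (90 - 22) = e^(-0.15t), so t = -ln(0.735)/0.15 ≈ 2.0 minutes.


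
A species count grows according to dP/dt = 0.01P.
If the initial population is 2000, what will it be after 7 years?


The ODE dP/dt = 0.01P has solution P(t) = P(0)e^(0.01t).
Substitute P(0) = 2000 and t = 7: P(7) = 2000 e^(0.07) ≈ 2145.


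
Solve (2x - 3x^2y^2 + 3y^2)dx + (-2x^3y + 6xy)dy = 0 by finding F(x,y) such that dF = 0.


Check exactness: ∂M/∂y = -6x^2y + 6y and ∂N/∂x = -6x^2y + 6y; equal, so the equation is exact.
Integrate M with respect to x (treating y as constant): ∫M dx = x^2 - x^3y^2 + 3xy^2 + h(y).
Differentiate w.r.t. y and set equal to N: all terms match, so h'(y) = 0 and h is a constant absorbed into C.
General solution: x^2 - x^3y^2 + 3xy^2 = C.


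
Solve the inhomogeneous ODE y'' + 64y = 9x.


Homogeneous: r² + 64 = 0 ⇒ r = ±8i, y_h = C₁cos(8x) + C₂sin(8x).
Polynomial forcing; try y_p = Ax + B. Then y_p'' + 64 y_p = 64(Ax + B) = 9x, so B = 0 and A = 9/64.
General solution: y = C₁cos(8x) + C₂sin(8x) + (9/64)x.


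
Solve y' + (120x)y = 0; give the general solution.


P(x) = 120x ⇒ μ = e^(60x²).
Q(x) = 0 so μ y is constant: y = Ce^(-60x²).


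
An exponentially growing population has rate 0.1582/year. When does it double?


Exponential growth: P(t) = P₀ e^(0.1582t). Set P(t)/P₀ = 2: e^(0.1582t) = 2.
Solve: t = ln(2)/0.1582 ≈ 4.38 years.


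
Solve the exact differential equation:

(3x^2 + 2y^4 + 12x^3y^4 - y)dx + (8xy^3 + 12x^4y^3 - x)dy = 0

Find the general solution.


Check exactness: ∂M/∂y = 8y^3 + 48x^3y^3 - 1 and ∂N/∂x = 8y^3 + 48x^3y^3 - 1; equal, so the equation is exact.
Integrate M with respect to x (treating y as constant): ∫M dx = x^3 + 2xy^4 + 3x^4y^4 - xy + h(y).
Differentiate w.r.t. y and set equal to N: all terms match, so h'(y) = 0 and h is a constant absorbed into C.
General solution: x^3 + 2xy^4 + 3x^4y^4 - xy = C.


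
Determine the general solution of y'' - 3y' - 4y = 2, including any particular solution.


Characteristic roots of r² - 3r - 4 = 0 are 4, -1.
y_h = C₁e^(4x) + C₂e^(-x).
Forcing exponent 0 is not a characteristic root; try y_p = A.
Substitute: A·(0 + (-3)·0 + (-4)) = A·-4 = 2, so A = -1/2.
General solution: y = C₁e^(4x) + C₂e^(-x) - 1/2.


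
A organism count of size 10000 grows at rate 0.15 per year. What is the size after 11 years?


The ODE dP/dt = 0.15P has solution P(t) = P(0)e^(0.15t).
Substitute P(0) = 10000 and t = 11: P(11) = 10000 e^(1.65) ≈ 52070.


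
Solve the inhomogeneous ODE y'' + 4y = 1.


Homogeneous part: r² + 4 = 0 ⇒ r = ±2i, so y_h = C₁cos(2x) + C₂sin(2x).
Try constant y_p = A; plug in: 4A = 1 ⇒ A = 1/4.
General solution: y = C₁cos(2x) + C₂sin(2x) + 1/4.


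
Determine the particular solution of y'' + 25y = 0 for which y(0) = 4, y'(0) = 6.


Characteristic roots of r² + 25 = 0 are ±5i, so y = C₁cos(5x) + C₂sin(5x).
Apply y(0) = 4: C₁ = 4. Differentiate and apply y'(0) = 6: 5·C₂ = 6, so C₂ = 6/5.
Particular solution: y = 4cos(5x) + (6/5)sin(5x).


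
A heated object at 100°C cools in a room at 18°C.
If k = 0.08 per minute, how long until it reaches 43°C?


From T(t) = T_a + (T₀ - T_a)e^(-kt), set T(t) = 43:
(43 - 18) / (100 - 18) = e^(-0.08t), so t = -ln(0.305)/0.08 ≈ 14.8 minutes.


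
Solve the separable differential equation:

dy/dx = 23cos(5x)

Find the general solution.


g(y) = 1, so integrate directly: y = ∫ 23cos(5x) dx = (23/5)sin(5x) + C.


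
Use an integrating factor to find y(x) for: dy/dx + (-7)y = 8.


P(x) = -7 ⇒ μ = e^(-7x).
(μ y)' = 8e^(-7x) ⇒ μ y = -(8/7)e^(-7x) + C.
Divide by μ: y = -8/7 + Ce^(7x).


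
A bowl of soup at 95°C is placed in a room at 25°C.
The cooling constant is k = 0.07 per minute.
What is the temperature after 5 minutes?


Newton's law: dT/dt = -k(T - T_a) has solution T(t) = T_a + (T₀ - T_a)e^(-kt).
Plug in T_a = 25, T₀ = 95, k = 0.07, t = 5: T(5) = 25 + (70)e^(-0.35) ≈ 74.3°C.


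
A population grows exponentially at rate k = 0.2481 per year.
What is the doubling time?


Exponential growth: P(t) = P₀ e^(0.2481t). Set P(t)/P₀ = 2: e^(0.2481t) = 2.
Solve: t = ln(2)/0.2481 ≈ 2.79 years.


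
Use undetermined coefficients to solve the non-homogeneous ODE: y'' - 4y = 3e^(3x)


Characteristic roots of r² - 4 = 0 are 2, -2.
y_h = C₁e^(2x) + C₂e^(-2x).
Forcing exponent 3 is not a characteristic root; try y_p = Ae^(3x).
Substitute: A·(9 + (0)·3 + (-4)) = A·5 = 3, so A = 3/5.
General solution: y = C₁e^(2x) + C₂e^(-2x) + (3/5)e^(3x).


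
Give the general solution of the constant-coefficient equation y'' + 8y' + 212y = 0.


Characteristic equation: r² + 8r + 212 = 0.
Discriminant is negative; roots r = -4 ± 14i (complex conjugate pair).
General solution uses e^(α x)(C₁ cos(β x) + C₂ sin(β x)): y = e^(-4x)(C₁cos(14x) + C₂sin(14x)).


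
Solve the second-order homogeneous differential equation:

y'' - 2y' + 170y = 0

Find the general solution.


Characteristic equation: r² - 2r + 170 = 0.
Discriminant is negative; roots r = 1 ± 13i (complex conjugate pair).
General solution uses e^(α x)(C₁ cos(β x) + C₂ sin(β x)): y = e^(x)(C₁cos(13x) + C₂sin(13x)).


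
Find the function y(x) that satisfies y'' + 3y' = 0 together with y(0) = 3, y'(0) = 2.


Characteristic roots of r² + 3r = 0 are -3, 0.
General solution y = c₁ e^(-3x) + c₂.
Apply y(0) = 3: c₁ + c₂ = 3. Apply y'(0) = 2: -3 c₁ + 0 c₂ = 2.
Solve: c₁ = -2/3, c₂ = 11/3.
Particular solution: y = -(2/3)e^(-3x) + 11/3.


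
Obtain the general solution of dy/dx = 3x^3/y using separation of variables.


Separate variables: y dy = 3x^3 dx.
Integrate both sides: y²/2 = (3/4)x^4 + C₀.
Multiply by 2: y² = (3/2)x^4 + C.


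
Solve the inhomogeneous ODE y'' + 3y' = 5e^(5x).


Characteristic roots of r² + 3r = 0 are 0, -3.
y_h = C₁ + C₂e^(-3x).
Forcing exponent 5 is not a characteristic root; try y_p = Ae^(5x).
Substitute: A·(25 + (3)·5 + (0)) = A·40 = 5, so A = 1/8.
General solution: y = C₁ + C₂e^(-3x) + (1/8)e^(5x).


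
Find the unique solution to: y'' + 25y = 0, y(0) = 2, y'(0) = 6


Characteristic roots of r² + 25 = 0 are ±5i, so y = C₁cos(5x) + C₂sin(5x).
Apply y(0) = 2: C₁ = 2. Differentiate and apply y'(0) = 6: 5·C₂ = 6, so C₂ = 6/5.
Particular solution: y = 2cos(5x) + (6/5)sin(5x).


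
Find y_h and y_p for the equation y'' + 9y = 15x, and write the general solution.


Homogeneous: r² + 9 = 0 ⇒ r = ±3i, y_h = C₁cos(3x) + C₂sin(3x).
Polynomial forcing; try y_p = Ax + B. Then y_p'' + 9 y_p = 9(Ax + B) = 15x, so B = 0 and A = 5/3.
General solution: y = C₁cos(3x) + C₂sin(3x) + (5/3)x.


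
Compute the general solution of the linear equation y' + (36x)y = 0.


P(x) = 36x ⇒ μ = e^(18x²).
Q(x) = 0 so μ y is constant: y = Ce^(-18x²).


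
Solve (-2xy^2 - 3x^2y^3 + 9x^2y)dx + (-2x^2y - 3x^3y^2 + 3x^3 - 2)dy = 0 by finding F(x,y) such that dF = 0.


Check exactness: ∂M/∂y = -4xy - 9x^2y^2 + 9x^2 and ∂N/∂x = -4xy - 9x^2y^2 + 9x^2; equal, so the equation is exact.
Integrate M with respect to x (treating y as constant): ∫M dx = -x^2y^2 - x^3y^3 + 3x^3y + h(y).
Differentiate w.r.t. y and set equal to N: the x-dependent terms already match, leaving h'(y) = -2. Integrate: h(y) = -2y.
So F(x,y) = -x^2y^2 - x^3y^3 + 3x^3y - 2y.
General solution: -x^2y^2 - x^3y^3 + 3x^3y - 2y = C.


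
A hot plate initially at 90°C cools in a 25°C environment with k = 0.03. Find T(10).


Newton's law: dT/dt = -k(T - T_a) has solution T(t) = T_a + (T₀ - T_a)e^(-kt).
Plug in T_a = 25, T₀ = 90, k = 0.03, t = 10: T(10) = 25 + (65)e^(-0.30) ≈ 73.2°C.


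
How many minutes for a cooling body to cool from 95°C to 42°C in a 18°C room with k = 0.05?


From T(t) = T_a + (T₀ - T_a)e^(-kt), set T(t) = 42:
(42 - 18) / (95 - 18) = e^(-0.05t), so t = -ln(0.312)/0.05 ≈ 23.3 minutes.


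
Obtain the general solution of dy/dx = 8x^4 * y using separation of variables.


Separate variables: dy/y = 8x^4 dx.
Integrate: ln|y| = (8/5)x^5 + C₀.
Exponentiate: y = Ce^((8/5)x^5).


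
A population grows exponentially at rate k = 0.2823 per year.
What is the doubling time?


Exponential growth: P(t) = P₀ e^(0.2823t). Set P(t)/P₀ = 2: e^(0.2823t) = 2.
Solve: t = ln(2)/0.2823 ≈ 2.46 years.


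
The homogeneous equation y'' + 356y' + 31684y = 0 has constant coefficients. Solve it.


Characteristic equation: r² + 356r + 31684 = 0, i.e. (r + 178)² = 0.
Repeated root r = -178; include an x factor for the second linearly independent solution.
General solution: y = (C₁ + C₂x)e^(-178x).


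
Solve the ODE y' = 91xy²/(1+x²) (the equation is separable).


Separate: dy/y² = 91x/(1+x²) dx.
Integrate LHS: ∫ dy/y² = -1/y.
Integrate RHS via u = 1+x²: (91/2)ln(1+x²) + C.
Result: -1/y = (91/2)ln(1+x²) + C.


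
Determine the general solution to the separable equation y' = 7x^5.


Integrate both sides with respect to x: y = ∫ 7x^5 dx = (7/6)x^6 + C.


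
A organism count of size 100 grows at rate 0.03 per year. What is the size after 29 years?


The ODE dP/dt = 0.03P has solution P(t) = P(0)e^(0.03t).
Substitute P(0) = 100 and t = 29: P(29) = 100 e^(0.87) ≈ 239.


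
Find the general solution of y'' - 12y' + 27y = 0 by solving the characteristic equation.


Characteristic equation: r² - 12r + 27 = 0.
Factor: (r - 9)(r - 3) = 0 ⇒ r = 9, 3 (distinct real).
General solution: y = C₁e^(9x) + C₂e^(3x).


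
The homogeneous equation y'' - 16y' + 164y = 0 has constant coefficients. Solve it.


Characteristic equation: r² - 16r + 164 = 0.
Discriminant is negative; roots r = 8 ± 10i (complex conjugate pair).
General solution uses e^(α x)(C₁ cos(β x) + C₂ sin(β x)): y = e^(8x)(C₁cos(10x) + C₂sin(10x)).


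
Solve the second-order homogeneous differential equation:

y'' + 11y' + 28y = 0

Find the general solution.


Characteristic equation: r² + 11r + 28 = 0.
Factor: (r + 4)(r + 7) = 0 ⇒ r = -4, -7 (distinct real).
General solution: y = C₁e^(-4x) + C₂e^(-7x).


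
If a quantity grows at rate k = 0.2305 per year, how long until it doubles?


Exponential growth: P(t) = P₀ e^(0.2305t). Set P(t)/P₀ = 2: e^(0.2305t) = 2.
Solve: t = ln(2)/0.2305 ≈ 3.01 years.


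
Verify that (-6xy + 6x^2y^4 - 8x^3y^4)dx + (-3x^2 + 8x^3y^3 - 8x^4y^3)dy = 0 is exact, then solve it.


Check exactness: ∂M/∂y = -6x + 24x^2y^3 - 32x^3y^3 and ∂N/∂x = -6x + 24x^2y^3 - 32x^3y^3; equal, so the equation is exact.
Integrate M with respect to x (treating y as constant): ∫M dx = -3x^2y + 2x^3y^4 - 2x^4y^4 + h(y).
Differentiate w.r.t. y and set equal to N: all terms match, so h'(y) = 0 and h is a constant absorbed into C.
General solution: -3x^2y + 2x^3y^4 - 2x^4y^4 = C.


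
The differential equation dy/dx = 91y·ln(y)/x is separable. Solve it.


Separate: dy/[y ln(y)] = 91 dx/x.
Substitute u = ln(y): du/u = 91 dx/x.
Integrate: ln|ln(y)| = 91ln|x| + C₀, hence ln(y) = C·x^91.


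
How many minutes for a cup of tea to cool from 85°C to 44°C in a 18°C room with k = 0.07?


From T(t) = T_a + (T₀ - T_a)e^(-kt), set T(t) = 44:
(44 - 18) / (85 - 18) = e^(-0.07t), so t = -ln(0.388)/0.07 ≈ 13.5 minutes.
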